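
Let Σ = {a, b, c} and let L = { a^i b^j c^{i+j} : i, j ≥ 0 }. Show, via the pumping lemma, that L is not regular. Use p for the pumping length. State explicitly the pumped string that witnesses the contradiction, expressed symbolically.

Toward a contradiction, assume L is regular with pumping length p.
Take w = a^p b^p c^{2p} ∈ L (with i=j=p, i+j=2p), |w| = 4p ≥ p.
Write w = xyz as guaranteed by the lemma, with |xy| ≤ p and |y| > 0.
The first p characters of w are a's, so xy (and hence y) consists only of a's. Write y = a^k, 1 ≤ k ≤ p.
Consider xy^2z = a^{p+k} b^p c^{2p}. Now the a- and b-counts sum to 2p+k, but the c-count is 2p ≠ 2p+k. So xy^2z ∉ L.
Contradiction. Therefore L is not regular.

a^{p+k} b^p c^{2p}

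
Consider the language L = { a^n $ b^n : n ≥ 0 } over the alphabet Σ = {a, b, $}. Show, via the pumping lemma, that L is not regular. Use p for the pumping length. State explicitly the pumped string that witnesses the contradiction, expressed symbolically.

Suppose for contradiction that L is regular, and let p be the pumping length.
Take w = a^p $ b^p ∈ L with |w| = 2p+1 ≥ p.
Write w = xyz as guaranteed by the lemma, with |xy| ≤ p and y is nonempty.
Because |xy| ≤ p and w begins with p copies of a, we have y = a^k with 1 ≤ k ≤ p.
Pump with i = 2: xy^2z = a^{p+k} $ b^p, which would require p+k = p. But k ≥ 1, so xy^2z ∉ L.
Contradiction. Therefore L is not regular.

a^{p+k} $ b^p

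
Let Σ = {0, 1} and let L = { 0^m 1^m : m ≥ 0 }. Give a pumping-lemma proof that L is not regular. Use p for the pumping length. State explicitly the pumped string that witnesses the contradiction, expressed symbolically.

0^{p+k} 1^p

Assume L is regular. Let p be the pumping length given by the pumping lemma.
Take w = 0^p 1^p. Then w ∈ L and |w| = 2p ≥ p.
The pumping lemma gives a decomposition w = xyz where |xy| ≤ p and |y| > 0.
Since the first p symbols of w are all 0's and |xy| ≤ p, y lies entirely in the leading 0-block: y = 0^k for some k with 1 ≤ k ≤ p.
Pump with i = 2: xy^2z = 0^{p+k} 1^p. For this to lie in L we would need p = p+k, which forces k = 0. But k ≥ 1, so xy^2z ∉ L.
Contradiction. Therefore L is not regular.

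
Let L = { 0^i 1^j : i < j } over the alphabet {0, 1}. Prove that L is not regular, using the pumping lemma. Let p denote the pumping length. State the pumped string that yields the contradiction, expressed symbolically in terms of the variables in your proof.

Suppose for contradiction that L is regular, and let p be the pumping length.
Choose w = 0^p 1^{p+1} ∈ L, with |w| = 2p+1 ≥ p.
The pumping lemma gives a decomposition w = xyz where |xy| ≤ p and |y| ≥ 1.
Since the first p symbols of w are all 0's and |xy| ≤ p, y lies entirely in the leading 0-block: y = 0^k for some k with 1 ≤ k ≤ p.
Consider xy^2z = 0^{p+k} 1^{p+1}. Since k ≥ 1, the 0-count p+k is at least p+1, so i < j fails; thus xy^2z ∉ L.
Contradiction. Therefore L is not regular.

0^{p+k} 1^{p+1}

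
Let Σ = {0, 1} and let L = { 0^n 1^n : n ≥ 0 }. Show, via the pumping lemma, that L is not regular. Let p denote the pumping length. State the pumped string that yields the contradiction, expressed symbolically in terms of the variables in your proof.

0^{p+k} 1^p

Toward a contradiction, assume L is regular with pumping length p.
Choose w = 0^p 1^p, which is in L with |w| = 2p ≥ p.
Write w = xyz as guaranteed by the lemma, with |xy| ≤ p and |y| ≥ 1.
The first p characters of w are 0's, so xy (and hence y) consists only of 0's. Write y = 0^k, 1 ≤ k ≤ p.
Pump with i = 2: xy^2z = 0^{p+k} 1^p. For this to lie in L we would need p = p+k, which forces k = 0. But k ≥ 1, so xy^2z ∉ L.
This contradicts the pumping lemma, so L is not regular.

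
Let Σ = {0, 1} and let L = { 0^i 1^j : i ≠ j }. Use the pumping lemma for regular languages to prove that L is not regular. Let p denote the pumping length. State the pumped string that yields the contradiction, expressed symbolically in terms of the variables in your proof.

Assume L is regular; let p be its pumping constant.
Choose w = 0^p 1^{p+p!}. Since p ≠ p+p!, w ∈ L; and |w| ≥ p.
Write w = xyz as guaranteed by the lemma, with |xy| ≤ p and |y| > 0.
The first p characters of w are 0's, so xy (and hence y) consists only of 0's. Write y = 0^k, 1 ≤ k ≤ p.
Since 1 ≤ k ≤ p, k divides p!; set t = 1 + p!/k. Then xy^t z has p + (p!/k)·k = p + p! copies of 0. Now the 0-count equals the 1-count, so i ≠ j fails. So xy^t z = 0^{p+p!} 1^{p+p!} ∉ L.
This is a contradiction; hence L is not regular.

0^{p+p!} 1^{p+p!}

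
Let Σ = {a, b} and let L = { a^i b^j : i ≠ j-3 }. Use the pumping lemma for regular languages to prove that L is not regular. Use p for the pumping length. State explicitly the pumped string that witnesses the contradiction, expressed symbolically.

a^{p+p!} b^{p+p!+3}

Toward a contradiction, assume L is regular with pumping length p.
Choose w = a^p b^{p+p!+3}. Since p ≠ (p+p!+3)-3 = p+p!, w ∈ L; and |w| ≥ p.
By the pumping lemma, w = xyz with |xy| ≤ p and y is nonempty.
The first p characters of w are a's, so xy (and hence y) consists only of a's. Write y = a^k, 1 ≤ k ≤ p.
Since 1 ≤ k ≤ p, k divides p!; set t = 1 + p!/k. Then xy^t z has p + (p!/k)·k = p + p! copies of a. Now the a-count is p+p! and (b-count)-3 = (p+p!+3)-3 = p+p!, so i ≠ j-3 fails. So xy^t z = a^{p+p!} b^{p+p!+3} ∉ L.
Contradiction. Therefore L is not regular.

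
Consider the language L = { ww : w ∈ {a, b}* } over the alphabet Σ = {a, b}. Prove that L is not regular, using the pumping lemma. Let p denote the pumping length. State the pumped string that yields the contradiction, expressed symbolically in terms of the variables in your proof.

a^{p+k} b^p a^p b^p

Assume L is regular; let p be its pumping constant.
Take w = a^p b^p a^p b^p = uu where u = a^pb^p; then w ∈ L and |w| = 4p ≥ p.
The pumping lemma gives a decomposition w = xyz where |xy| ≤ p and |y| > 0.
The first p characters of w are a's, so xy (and hence y) consists only of a's. Write y = a^k, 1 ≤ k ≤ p.
Pump with i = 2: xy^2z = a^{p+k} b^p a^p b^p, of length 4p+k. Suppose this equals vv. The string starts with a and ends with b, so v does too; thus the boundary between the two copies of v is a b→a transition. There is exactly one such transition, at position 2p+k, so |v| = 2p+k and |vv| = 4p+2k ≠ 4p+k since k ≥ 1. So xy^2z ∉ L.
Contradiction. Therefore L is not regular.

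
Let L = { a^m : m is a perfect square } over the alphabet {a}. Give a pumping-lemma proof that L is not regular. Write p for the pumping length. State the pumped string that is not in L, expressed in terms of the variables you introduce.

a^{p²+k}

Assume L is regular; let p be its pumping constant.
Take w = a^{p²} ∈ L with |w| = p² ≥ p.
Write w = xyz as guaranteed by the lemma, with |xy| ≤ p and |y| ≥ 1.
Then y = a^k for some k with 1 ≤ k ≤ p.
Pump with i = 2: xy^2z = a^{p²+k}. Since 1 ≤ k ≤ p, p² < p²+k ≤ p²+p < (p+1)², so p²+k lies strictly between consecutive squares and is not a perfect square. So xy^2z ∉ L.
This is a contradiction; hence L is not regular.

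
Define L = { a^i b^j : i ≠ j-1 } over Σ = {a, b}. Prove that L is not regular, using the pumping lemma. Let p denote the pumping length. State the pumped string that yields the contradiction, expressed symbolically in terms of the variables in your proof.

Assume L is regular. Let p be the pumping length given by the pumping lemma.
Choose w = a^p b^{p+p!+1}. Since p ≠ (p+p!+1)-1 = p+p!, w ∈ L; and |w| ≥ p.
The pumping lemma gives a decomposition w = xyz where |xy| ≤ p and y is nonempty.
Because |xy| ≤ p and w begins with p copies of a, we have y = a^k with 1 ≤ k ≤ p.
Since 1 ≤ k ≤ p, k divides p!; set t = 1 + p!/k. Then xy^t z has p + (p!/k)·k = p + p! copies of a. Now the a-count is p+p! and (b-count)-1 = (p+p!+1)-1 = p+p!, so i ≠ j-1 fails. So xy^t z = a^{p+p!} b^{p+p!+1} ∉ L.
This is a contradiction; hence L is not regular.

a^{p+p!} b^{p+p!+1}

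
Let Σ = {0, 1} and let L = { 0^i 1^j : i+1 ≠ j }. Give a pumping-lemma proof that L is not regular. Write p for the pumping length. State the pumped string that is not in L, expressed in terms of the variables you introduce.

Assume L is regular; let p be its pumping constant.
Choose w = 0^p 1^{p+p!+1}. Since p ≠ (p+p!+1)-1 = p+p!, w ∈ L; and |w| ≥ p.
The pumping lemma gives a decomposition w = xyz where |xy| ≤ p and |y| ≥ 1.
The first p characters of w are 0's, so xy (and hence y) consists only of 0's. Write y = 0^k, 1 ≤ k ≤ p.
Since 1 ≤ k ≤ p, k divides p!; set t = 1 + p!/k. Then xy^t z has p + (p!/k)·k = p + p! copies of 0. Now the 0-count is p+p! and (1-count)-1 = (p+p!+1)-1 = p+p!, so i+1 ≠ j fails. So xy^t z = 0^{p+p!} 1^{p+p!+1} ∉ L.
Contradiction. Therefore L is not regular.

0^{p+p!} 1^{p+p!+1}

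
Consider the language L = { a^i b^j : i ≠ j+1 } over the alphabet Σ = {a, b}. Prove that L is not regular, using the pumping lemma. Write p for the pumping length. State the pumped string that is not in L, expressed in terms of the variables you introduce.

Assume L is regular. Let p be the pumping length given by the pumping lemma.
Choose w = a^p b^{p+p!-1}. Since p ≠ (p+p!-1)+1 = p+p!, w ∈ L; and |w| ≥ p.
The pumping lemma gives a decomposition w = xyz where |xy| ≤ p and |y| > 0.
The first p characters of w are a's, so xy (and hence y) consists only of a's. Write y = a^k, 1 ≤ k ≤ p.
Since 1 ≤ k ≤ p, k divides p!; set t = 1 + p!/k. Then xy^t z has p + (p!/k)·k = p + p! copies of a. Now the a-count is p+p! and (b-count)+1 = (p+p!-1)+1 = p+p!, so i ≠ j+1 fails. So xy^t z = a^{p+p!} b^{p+p!-1} ∉ L.
This is a contradiction; hence L is not regular.

a^{p+p!} b^{p+p!-1}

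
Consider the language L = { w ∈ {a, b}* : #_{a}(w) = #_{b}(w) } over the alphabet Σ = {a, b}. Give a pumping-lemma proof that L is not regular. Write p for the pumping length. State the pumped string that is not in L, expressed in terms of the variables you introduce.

Toward a contradiction, assume L is regular with pumping length p.
Choose w = a^p b^p ∈ L with |w| = 2p ≥ p.
Write w = xyz as guaranteed by the lemma, with |xy| ≤ p and |y| > 0.
Because |xy| ≤ p and w begins with p copies of a, we have y = a^k with 1 ≤ k ≤ p.
Pump with i = 2: xy^2z = a^{p+k} b^p has p+k occurrences of a but only p of b. Since k ≥ 1 the counts differ, so xy^2z ∉ L.
This is a contradiction; hence L is not regular.

a^{p+k} b^p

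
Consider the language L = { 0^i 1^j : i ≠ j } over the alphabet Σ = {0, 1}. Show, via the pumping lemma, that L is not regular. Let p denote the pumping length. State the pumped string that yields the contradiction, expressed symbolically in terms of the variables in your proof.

0^{p+p!} 1^{p+p!}

Assume L is regular. Let p be the pumping length given by the pumping lemma.
Choose w = 0^p 1^{p+p!}. Since p ≠ p+p!, w ∈ L; and |w| ≥ p.
The pumping lemma gives a decomposition w = xyz where |xy| ≤ p and |y| ≥ 1.
Since the first p symbols of w are all 0's and |xy| ≤ p, y lies entirely in the leading 0-block: y = 0^k for some k with 1 ≤ k ≤ p.
Since 1 ≤ k ≤ p, k divides p!; set t = 1 + p!/k. Then xy^t z has p + (p!/k)·k = p + p! copies of 0. Now the 0-count equals the 1-count, so i ≠ j fails. So xy^t z = 0^{p+p!} 1^{p+p!} ∉ L.
Contradiction. Therefore L is not regular.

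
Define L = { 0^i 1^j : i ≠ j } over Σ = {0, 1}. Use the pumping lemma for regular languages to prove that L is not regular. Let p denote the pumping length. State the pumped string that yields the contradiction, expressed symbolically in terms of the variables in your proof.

Toward a contradiction, assume L is regular with pumping length p.
Choose w = 0^p 1^{p+p!}. Since p ≠ p+p!, w ∈ L; and |w| ≥ p.
The pumping lemma gives a decomposition w = xyz where |xy| ≤ p and y is nonempty.
Since the first p symbols of w are all 0's and |xy| ≤ p, y lies entirely in the leading 0-block: y = 0^k for some k with 1 ≤ k ≤ p.
Since 1 ≤ k ≤ p, k divides p!; set t = 1 + p!/k. Then xy^t z has p + (p!/k)·k = p + p! copies of 0. Now the 0-count equals the 1-count, so i ≠ j fails. So xy^t z = 0^{p+p!} 1^{p+p!} ∉ L.
This is a contradiction; hence L is not regular.

0^{p+p!} 1^{p+p!}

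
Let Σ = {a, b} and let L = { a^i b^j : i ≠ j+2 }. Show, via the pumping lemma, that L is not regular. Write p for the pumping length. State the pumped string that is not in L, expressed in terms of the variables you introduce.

Assume L is regular. Let p be the pumping length given by the pumping lemma.
Choose w = a^p b^{p+p!-2}. Since p ≠ (p+p!-2)+2 = p+p!, w ∈ L; and |w| ≥ p.
Write w = xyz as guaranteed by the lemma, with |xy| ≤ p and |y| ≥ 1.
Because |xy| ≤ p and w begins with p copies of a, we have y = a^k with 1 ≤ k ≤ p.
Since 1 ≤ k ≤ p, k divides p!; set t = 1 + p!/k. Then xy^t z has p + (p!/k)·k = p + p! copies of a. Now the a-count is p+p! and (b-count)+2 = (p+p!-2)+2 = p+p!, so i ≠ j+2 fails. So xy^t z = a^{p+p!} b^{p+p!-2} ∉ L.
Contradiction. Therefore L is not regular.

a^{p+p!} b^{p+p!-2}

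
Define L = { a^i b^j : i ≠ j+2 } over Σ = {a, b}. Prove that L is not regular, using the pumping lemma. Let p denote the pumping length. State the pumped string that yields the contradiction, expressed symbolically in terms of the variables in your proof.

a^{p+p!} b^{p+p!-2}

Suppose for contradiction that L is regular, and let p be the pumping length.
Choose w = a^p b^{p+p!-2}. Since p ≠ (p+p!-2)+2 = p+p!, w ∈ L; and |w| ≥ p.
The pumping lemma gives a decomposition w = xyz where |xy| ≤ p and y is nonempty.
Because |xy| ≤ p and w begins with p copies of a, we have y = a^k with 1 ≤ k ≤ p.
Since 1 ≤ k ≤ p, k divides p!; set t = 1 + p!/k. Then xy^t z has p + (p!/k)·k = p + p! copies of a. Now the a-count is p+p! and (b-count)+2 = (p+p!-2)+2 = p+p!, so i ≠ j+2 fails. So xy^t z = a^{p+p!} b^{p+p!-2} ∉ L.
Contradiction. Therefore L is not regular.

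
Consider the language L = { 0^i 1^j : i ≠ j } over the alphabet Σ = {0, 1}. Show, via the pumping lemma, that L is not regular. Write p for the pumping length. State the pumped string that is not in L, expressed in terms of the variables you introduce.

0^{p+p!} 1^{p+p!}

Assume L is regular; let p be its pumping constant.
Choose w = 0^p 1^{p+p!}. Since p ≠ p+p!, w ∈ L; and |w| ≥ p.
By the pumping lemma, w = xyz with |xy| ≤ p and |y| > 0.
The first p characters of w are 0's, so xy (and hence y) consists only of 0's. Write y = 0^k, 1 ≤ k ≤ p.
Since 1 ≤ k ≤ p, k divides p!; set t = 1 + p!/k. Then xy^t z has p + (p!/k)·k = p + p! copies of 0. Now the 0-count equals the 1-count, so i ≠ j fails. So xy^t z = 0^{p+p!} 1^{p+p!} ∉ L.
This is a contradiction; hence L is not regular.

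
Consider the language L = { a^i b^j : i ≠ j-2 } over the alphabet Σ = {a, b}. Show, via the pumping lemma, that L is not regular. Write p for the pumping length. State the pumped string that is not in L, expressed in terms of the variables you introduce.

a^{p+p!} b^{p+p!+2}

Assume L is regular; let p be its pumping constant.
Choose w = a^p b^{p+p!+2}. Since p ≠ (p+p!+2)-2 = p+p!, w ∈ L; and |w| ≥ p.
By the pumping lemma, w = xyz with |xy| ≤ p and y is nonempty.
The first p characters of w are a's, so xy (and hence y) consists only of a's. Write y = a^k, 1 ≤ k ≤ p.
Since 1 ≤ k ≤ p, k divides p!; set t = 1 + p!/k. Then xy^t z has p + (p!/k)·k = p + p! copies of a. Now the a-count is p+p! and (b-count)-2 = (p+p!+2)-2 = p+p!, so i ≠ j-2 fails. So xy^t z = a^{p+p!} b^{p+p!+2} ∉ L.
This is a contradiction; hence L is not regular.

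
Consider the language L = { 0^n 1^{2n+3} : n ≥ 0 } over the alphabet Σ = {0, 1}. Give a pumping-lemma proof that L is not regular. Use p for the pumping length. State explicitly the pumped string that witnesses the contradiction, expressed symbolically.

Assume L is regular. Let p be the pumping length given by the pumping lemma.
Choose w = 0^p 1^{2p+3}, which is in L with |w| = 3p+3 ≥ p.
By the pumping lemma, w = xyz with |xy| ≤ p and |y| ≥ 1.
Because |xy| ≤ p and w begins with p copies of 0, we have y = 0^k with 1 ≤ k ≤ p.
Pump with i = 2: xy^2z = 0^{p+k} 1^{2p+3}. For this to lie in L we would need 2p+3 = 2(p+k)+3, which forces k = 0. But k ≥ 1, so xy^2z ∉ L.
This contradicts the pumping lemma, so L is not regular.

0^{p+k} 1^{2p+3}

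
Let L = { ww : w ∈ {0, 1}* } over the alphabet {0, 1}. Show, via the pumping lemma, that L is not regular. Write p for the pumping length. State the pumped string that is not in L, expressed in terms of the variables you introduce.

Toward a contradiction, assume L is regular with pumping length p.
Take w = 0^p 1^p 0^p 1^p = uu where u = 0^p1^p; then w ∈ L and |w| = 4p ≥ p.
Write w = xyz as guaranteed by the lemma, with |xy| ≤ p and |y| ≥ 1.
The first p characters of w are 0's, so xy (and hence y) consists only of 0's. Write y = 0^k, 1 ≤ k ≤ p.
Pump with i = 2: xy^2z = 0^{p+k} 1^p 0^p 1^p, of length 4p+k. Suppose this equals vv. The string starts with 0 and ends with 1, so v does too; thus the boundary between the two copies of v is a 1→0 transition. There is exactly one such transition, at position 2p+k, so |v| = 2p+k and |vv| = 4p+2k ≠ 4p+k since k ≥ 1. So xy^2z ∉ L.
This contradicts the pumping lemma, so L is not regular.

0^{p+k} 1^p 0^p 1^p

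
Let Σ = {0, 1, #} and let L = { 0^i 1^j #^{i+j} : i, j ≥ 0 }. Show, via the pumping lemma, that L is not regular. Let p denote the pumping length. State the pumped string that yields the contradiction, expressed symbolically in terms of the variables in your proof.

Assume L is regular; let p be its pumping constant.
Take w = 0^p 1^p #^{2p} ∈ L (with i=j=p, i+j=2p), |w| = 4p ≥ p.
Write w = xyz as guaranteed by the lemma, with |xy| ≤ p and |y| > 0.
Because |xy| ≤ p and w begins with p copies of 0, we have y = 0^k with 1 ≤ k ≤ p.
Consider xy^2z = 0^{p+k} 1^p #^{2p}. Now the 0- and 1-counts sum to 2p+k, but the #-count is 2p ≠ 2p+k. So xy^2z ∉ L.
Contradiction. Therefore L is not regular.

0^{p+k} 1^p #^{2p}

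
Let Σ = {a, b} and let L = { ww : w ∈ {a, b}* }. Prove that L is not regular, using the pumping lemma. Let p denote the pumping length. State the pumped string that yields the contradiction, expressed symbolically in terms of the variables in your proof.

Suppose for contradiction that L is regular, and let p be the pumping length.
Take w = a^p b^p a^p b^p = uu where u = a^pb^p; then w ∈ L and |w| = 4p ≥ p.
By the pumping lemma, w = xyz with |xy| ≤ p and |y| > 0.
Because |xy| ≤ p and w begins with p copies of a, we have y = a^k with 1 ≤ k ≤ p.
Pump with i = 2: xy^2z = a^{p+k} b^p a^p b^p, of length 4p+k. Suppose this equals vv. The string starts with a and ends with b, so v does too; thus the boundary between the two copies of v is a b→a transition. There is exactly one such transition, at position 2p+k, so |v| = 2p+k and |vv| = 4p+2k ≠ 4p+k since k ≥ 1. So xy^2z ∉ L.
This is a contradiction; hence L is not regular.

a^{p+k} b^p a^p b^p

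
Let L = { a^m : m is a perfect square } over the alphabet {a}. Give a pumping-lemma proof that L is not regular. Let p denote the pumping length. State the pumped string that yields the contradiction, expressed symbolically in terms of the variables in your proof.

Suppose for contradiction that L is regular, and let p be the pumping length.
Take w = a^{p²} ∈ L with |w| = p² ≥ p.
By the pumping lemma, w = xyz with |xy| ≤ p and |y| ≥ 1.
Then y = a^k for some k with 1 ≤ k ≤ p.
Pump with i = 2: xy^2z = a^{p²+k}. Since 1 ≤ k ≤ p, p² < p²+k ≤ p²+p < (p+1)², so p²+k lies strictly between consecutive squares and is not a perfect square. So xy^2z ∉ L.
This is a contradiction; hence L is not regular.

a^{p²+k}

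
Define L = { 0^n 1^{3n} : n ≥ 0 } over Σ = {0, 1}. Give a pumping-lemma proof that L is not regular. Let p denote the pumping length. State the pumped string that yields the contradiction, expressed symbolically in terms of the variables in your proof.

0^{p+k} 1^{3p}

Assume L is regular; let p be its pumping constant.
Choose w = 0^p 1^{3p}, which is in L with |w| = 4p ≥ p.
Write w = xyz as guaranteed by the lemma, with |xy| ≤ p and y is nonempty.
Because |xy| ≤ p and w begins with p copies of 0, we have y = 0^k with 1 ≤ k ≤ p.
Pump with i = 2: xy^2z = 0^{p+k} 1^{3p}. For this to lie in L we would need 3p = 3(p+k), which forces k = 0. But k ≥ 1, so xy^2z ∉ L.
This is a contradiction; hence L is not regular.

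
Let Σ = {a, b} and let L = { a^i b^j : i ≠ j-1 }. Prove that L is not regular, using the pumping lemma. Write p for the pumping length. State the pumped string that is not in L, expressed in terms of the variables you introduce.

a^{p+p!} b^{p+p!+1}

Toward a contradiction, assume L is regular with pumping length p.
Choose w = a^p b^{p+p!+1}. Since p ≠ (p+p!+1)-1 = p+p!, w ∈ L; and |w| ≥ p.
The pumping lemma gives a decomposition w = xyz where |xy| ≤ p and |y| ≥ 1.
Because |xy| ≤ p and w begins with p copies of a, we have y = a^k with 1 ≤ k ≤ p.
Since 1 ≤ k ≤ p, k divides p!; set t = 1 + p!/k. Then xy^t z has p + (p!/k)·k = p + p! copies of a. Now the a-count is p+p! and (b-count)-1 = (p+p!+1)-1 = p+p!, so i ≠ j-1 fails. So xy^t z = a^{p+p!} b^{p+p!+1} ∉ L.
This contradicts the pumping lemma, so L is not regular.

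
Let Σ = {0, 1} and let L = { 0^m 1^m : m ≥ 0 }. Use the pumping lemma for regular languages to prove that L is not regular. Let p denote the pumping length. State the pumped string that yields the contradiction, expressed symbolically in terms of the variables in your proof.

0^{p+k} 1^p

Toward a contradiction, assume L is regular with pumping length p.
Choose w = 0^p 1^p, which is in L with |w| = 2p ≥ p.
By the pumping lemma, w = xyz with |xy| ≤ p and y is nonempty.
The first p characters of w are 0's, so xy (and hence y) consists only of 0's. Write y = 0^k, 1 ≤ k ≤ p.
Pump with i = 2: xy^2z = 0^{p+k} 1^p. For this to lie in L we would need p = p+k, which forces k = 0. But k ≥ 1, so xy^2z ∉ L.
Contradiction. Therefore L is not regular.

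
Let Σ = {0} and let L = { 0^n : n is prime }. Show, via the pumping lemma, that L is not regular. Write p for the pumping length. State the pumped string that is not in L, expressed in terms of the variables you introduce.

Suppose for contradiction that L is regular, and let p be the pumping length.
Let q be a prime with q ≥ p+2 (infinitely many primes exist), and take w = 0^q ∈ L with |w| = q ≥ p.
Write w = xyz as guaranteed by the lemma, with |xy| ≤ p and |y| > 0.
Then y = 0^k for some k with 1 ≤ k ≤ p.
Since 1 ≤ k ≤ p, |xz| = q-k. Pump with i = q+1: |xy^{q+1}z| = (q-k)+(q+1)k = q+qk = q(1+k), which is composite (both factors ≥ 2). So xy^{q+1}z = 0^{q(1+k)} ∉ L.
Contradiction. Therefore L is not regular.

0^{q(1+k)}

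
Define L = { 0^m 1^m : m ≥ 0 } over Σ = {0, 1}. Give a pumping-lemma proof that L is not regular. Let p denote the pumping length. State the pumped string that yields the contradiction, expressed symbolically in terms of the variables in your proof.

0^{p+k} 1^p

Assume L is regular; let p be its pumping constant.
Choose w = 0^p 1^p, which is in L with |w| = 2p ≥ p.
The pumping lemma gives a decomposition w = xyz where |xy| ≤ p and |y| > 0.
The first p characters of w are 0's, so xy (and hence y) consists only of 0's. Write y = 0^k, 1 ≤ k ≤ p.
Pump with i = 2: xy^2z = 0^{p+k} 1^p. For this to lie in L we would need p = p+k, which forces k = 0. But k ≥ 1, so xy^2z ∉ L.
This is a contradiction; hence L is not regular.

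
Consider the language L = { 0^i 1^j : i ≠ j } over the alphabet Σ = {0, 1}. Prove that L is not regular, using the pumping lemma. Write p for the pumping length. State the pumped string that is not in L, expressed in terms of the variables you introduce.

Suppose for contradiction that L is regular, and let p be the pumping length.
Choose w = 0^p 1^{p+p!}. Since p ≠ p+p!, w ∈ L; and |w| ≥ p.
The pumping lemma gives a decomposition w = xyz where |xy| ≤ p and |y| ≥ 1.
Because |xy| ≤ p and w begins with p copies of 0, we have y = 0^k with 1 ≤ k ≤ p.
Since 1 ≤ k ≤ p, k divides p!; set t = 1 + p!/k. Then xy^t z has p + (p!/k)·k = p + p! copies of 0. Now the 0-count equals the 1-count, so i ≠ j fails. So xy^t z = 0^{p+p!} 1^{p+p!} ∉ L.
Contradiction. Therefore L is not regular.

0^{p+p!} 1^{p+p!}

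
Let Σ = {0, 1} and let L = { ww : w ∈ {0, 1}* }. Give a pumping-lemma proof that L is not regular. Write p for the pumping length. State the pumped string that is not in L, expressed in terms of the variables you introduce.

Assume L is regular. Let p be the pumping length given by the pumping lemma.
Take w = 0^p 1^p 0^p 1^p = uu where u = 0^p1^p; then w ∈ L and |w| = 4p ≥ p.
By the pumping lemma, w = xyz with |xy| ≤ p and |y| ≥ 1.
Because |xy| ≤ p and w begins with p copies of 0, we have y = 0^k with 1 ≤ k ≤ p.
Pump with i = 2: xy^2z = 0^{p+k} 1^p 0^p 1^p, of length 4p+k. Suppose this equals vv. The string starts with 0 and ends with 1, so v does too; thus the boundary between the two copies of v is a 1→0 transition. There is exactly one such transition, at position 2p+k, so |v| = 2p+k and |vv| = 4p+2k ≠ 4p+k since k ≥ 1. So xy^2z ∉ L.
Contradiction. Therefore L is not regular.

0^{p+k} 1^p 0^p 1^p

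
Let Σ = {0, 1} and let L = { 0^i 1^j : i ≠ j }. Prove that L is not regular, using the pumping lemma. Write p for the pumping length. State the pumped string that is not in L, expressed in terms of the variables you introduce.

Assume L is regular. Let p be the pumping length given by the pumping lemma.
Choose w = 0^p 1^{p+p!}. Since p ≠ p+p!, w ∈ L; and |w| ≥ p.
Write w = xyz as guaranteed by the lemma, with |xy| ≤ p and y is nonempty.
Since the first p symbols of w are all 0's and |xy| ≤ p, y lies entirely in the leading 0-block: y = 0^k for some k with 1 ≤ k ≤ p.
Since 1 ≤ k ≤ p, k divides p!; set t = 1 + p!/k. Then xy^t z has p + (p!/k)·k = p + p! copies of 0. Now the 0-count equals the 1-count, so i ≠ j fails. So xy^t z = 0^{p+p!} 1^{p+p!} ∉ L.
Contradiction. Therefore L is not regular.

0^{p+p!} 1^{p+p!}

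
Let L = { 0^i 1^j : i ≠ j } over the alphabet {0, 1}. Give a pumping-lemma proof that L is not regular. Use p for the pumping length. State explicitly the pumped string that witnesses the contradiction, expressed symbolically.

0^{p+p!} 1^{p+p!}

Toward a contradiction, assume L is regular with pumping length p.
Choose w = 0^p 1^{p+p!}. Since p ≠ p+p!, w ∈ L; and |w| ≥ p.
Write w = xyz as guaranteed by the lemma, with |xy| ≤ p and |y| ≥ 1.
Because |xy| ≤ p and w begins with p copies of 0, we have y = 0^k with 1 ≤ k ≤ p.
Since 1 ≤ k ≤ p, k divides p!; set t = 1 + p!/k. Then xy^t z has p + (p!/k)·k = p + p! copies of 0. Now the 0-count equals the 1-count, so i ≠ j fails. So xy^t z = 0^{p+p!} 1^{p+p!} ∉ L.
This is a contradiction; hence L is not regular.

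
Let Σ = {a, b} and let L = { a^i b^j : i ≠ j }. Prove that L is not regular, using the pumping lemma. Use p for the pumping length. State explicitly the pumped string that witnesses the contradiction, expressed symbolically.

Suppose for contradiction that L is regular, and let p be the pumping length.
Choose w = a^p b^{p+p!}. Since p ≠ p+p!, w ∈ L; and |w| ≥ p.
Write w = xyz as guaranteed by the lemma, with |xy| ≤ p and y is nonempty.
The first p characters of w are a's, so xy (and hence y) consists only of a's. Write y = a^k, 1 ≤ k ≤ p.
Since 1 ≤ k ≤ p, k divides p!; set t = 1 + p!/k. Then xy^t z has p + (p!/k)·k = p + p! copies of a. Now the a-count equals the b-count, so i ≠ j fails. So xy^t z = a^{p+p!} b^{p+p!} ∉ L.
Contradiction. Therefore L is not regular.

a^{p+p!} b^{p+p!}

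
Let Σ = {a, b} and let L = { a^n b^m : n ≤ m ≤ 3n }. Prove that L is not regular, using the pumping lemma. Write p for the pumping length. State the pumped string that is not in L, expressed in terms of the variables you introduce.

Assume L is regular. Let p be the pumping length given by the pumping lemma.
Take w = a^p b^p ∈ L (since p ≤ p ≤ 3p), with |w| = 2p ≥ p.
The pumping lemma gives a decomposition w = xyz where |xy| ≤ p and |y| ≥ 1.
Because |xy| ≤ p and w begins with p copies of a, we have y = a^k with 1 ≤ k ≤ p.
Pump with i = 2: xy^2z = a^{p+k} b^p. Now n = p+k > p = m, so the condition n ≤ m fails. Thus xy^2z ∉ L.
This is a contradiction; hence L is not regular.

a^{p+k} b^p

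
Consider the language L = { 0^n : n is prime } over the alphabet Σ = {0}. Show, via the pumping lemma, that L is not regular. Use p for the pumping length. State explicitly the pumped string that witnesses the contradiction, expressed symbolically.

0^{q(1+k)}

Suppose for contradiction that L is regular, and let p be the pumping length.
Let q be a prime with q ≥ p+2 (infinitely many primes exist), and take w = 0^q ∈ L with |w| = q ≥ p.
Write w = xyz as guaranteed by the lemma, with |xy| ≤ p and |y| ≥ 1.
Then y = 0^k for some k with 1 ≤ k ≤ p.
Since 1 ≤ k ≤ p, |xz| = q-k. Pump with i = q+1: |xy^{q+1}z| = (q-k)+(q+1)k = q+qk = q(1+k), which is composite (both factors ≥ 2). So xy^{q+1}z = 0^{q(1+k)} ∉ L.
This contradicts the pumping lemma, so L is not regular.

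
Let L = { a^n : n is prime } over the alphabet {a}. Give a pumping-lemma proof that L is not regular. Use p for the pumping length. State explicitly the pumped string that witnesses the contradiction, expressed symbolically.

Toward a contradiction, assume L is regular with pumping length p.
Let q be a prime with q ≥ p+2 (infinitely many primes exist), and take w = a^q ∈ L with |w| = q ≥ p.
By the pumping lemma, w = xyz with |xy| ≤ p and |y| ≥ 1.
Then y = a^k for some k with 1 ≤ k ≤ p.
Since 1 ≤ k ≤ p, |xz| = q-k. Pump with i = q+1: |xy^{q+1}z| = (q-k)+(q+1)k = q+qk = q(1+k), which is composite (both factors ≥ 2). So xy^{q+1}z = a^{q(1+k)} ∉ L.
This contradicts the pumping lemma, so L is not regular.

a^{q(1+k)}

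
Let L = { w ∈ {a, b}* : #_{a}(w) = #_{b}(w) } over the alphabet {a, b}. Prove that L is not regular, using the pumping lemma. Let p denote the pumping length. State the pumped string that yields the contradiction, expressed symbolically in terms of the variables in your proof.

Suppose for contradiction that L is regular, and let p be the pumping length.
Choose w = a^p b^p ∈ L with |w| = 2p ≥ p.
The pumping lemma gives a decomposition w = xyz where |xy| ≤ p and y is nonempty.
Since the first p symbols of w are all a's and |xy| ≤ p, y lies entirely in the leading a-block: y = a^k for some k with 1 ≤ k ≤ p.
Pump with i = 2: xy^2z = a^{p+k} b^p has p+k occurrences of a but only p of b. Since k ≥ 1 the counts differ, so xy^2z ∉ L.
This is a contradiction; hence L is not regular.

a^{p+k} b^p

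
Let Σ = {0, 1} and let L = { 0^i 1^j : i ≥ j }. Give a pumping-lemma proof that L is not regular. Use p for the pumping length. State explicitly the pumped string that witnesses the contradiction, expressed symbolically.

0^{p-k} 1^p

Suppose for contradiction that L is regular, and let p be the pumping length.
Choose w = 0^p 1^p ∈ L, with |w| = 2p ≥ p.
Write w = xyz as guaranteed by the lemma, with |xy| ≤ p and |y| ≥ 1.
The first p characters of w are 0's, so xy (and hence y) consists only of 0's. Write y = 0^k, 1 ≤ k ≤ p.
Consider xy^0z = xz = 0^{p-k} 1^p. Since k ≥ 1, the 0-count p-k is less than p, so i ≥ j fails; thus xz ∉ L.
This is a contradiction; hence L is not regular.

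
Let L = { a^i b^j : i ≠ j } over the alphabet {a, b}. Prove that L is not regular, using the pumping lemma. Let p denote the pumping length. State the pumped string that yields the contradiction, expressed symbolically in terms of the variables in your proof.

Suppose for contradiction that L is regular, and let p be the pumping length.
Choose w = a^p b^{p+p!}. Since p ≠ p+p!, w ∈ L; and |w| ≥ p.
Write w = xyz as guaranteed by the lemma, with |xy| ≤ p and y is nonempty.
The first p characters of w are a's, so xy (and hence y) consists only of a's. Write y = a^k, 1 ≤ k ≤ p.
Since 1 ≤ k ≤ p, k divides p!; set t = 1 + p!/k. Then xy^t z has p + (p!/k)·k = p + p! copies of a. Now the a-count equals the b-count, so i ≠ j fails. So xy^t z = a^{p+p!} b^{p+p!} ∉ L.
Contradiction. Therefore L is not regular.

a^{p+p!} b^{p+p!}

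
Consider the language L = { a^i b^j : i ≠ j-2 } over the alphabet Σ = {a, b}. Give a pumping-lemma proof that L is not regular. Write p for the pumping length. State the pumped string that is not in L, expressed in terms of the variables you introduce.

Suppose for contradiction that L is regular, and let p be the pumping length.
Choose w = a^p b^{p+p!+2}. Since p ≠ (p+p!+2)-2 = p+p!, w ∈ L; and |w| ≥ p.
Write w = xyz as guaranteed by the lemma, with |xy| ≤ p and |y| ≥ 1.
Because |xy| ≤ p and w begins with p copies of a, we have y = a^k with 1 ≤ k ≤ p.
Since 1 ≤ k ≤ p, k divides p!; set t = 1 + p!/k. Then xy^t z has p + (p!/k)·k = p + p! copies of a. Now the a-count is p+p! and (b-count)-2 = (p+p!+2)-2 = p+p!, so i ≠ j-2 fails. So xy^t z = a^{p+p!} b^{p+p!+2} ∉ L.
This is a contradiction; hence L is not regular.

a^{p+p!} b^{p+p!+2}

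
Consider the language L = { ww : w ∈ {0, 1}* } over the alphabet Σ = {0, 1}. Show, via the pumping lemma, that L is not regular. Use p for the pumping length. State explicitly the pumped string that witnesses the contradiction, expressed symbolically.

Toward a contradiction, assume L is regular with pumping length p.
Take w = 0^p 1^p 0^p 1^p = uu where u = 0^p1^p; then w ∈ L and |w| = 4p ≥ p.
By the pumping lemma, w = xyz with |xy| ≤ p and |y| ≥ 1.
Because |xy| ≤ p and w begins with p copies of 0, we have y = 0^k with 1 ≤ k ≤ p.
Pump with i = 2: xy^2z = 0^{p+k} 1^p 0^p 1^p, of length 4p+k. Suppose this equals vv. The string starts with 0 and ends with 1, so v does too; thus the boundary between the two copies of v is a 1→0 transition. There is exactly one such transition, at position 2p+k, so |v| = 2p+k and |vv| = 4p+2k ≠ 4p+k since k ≥ 1. So xy^2z ∉ L.
Contradiction. Therefore L is not regular.

0^{p+k} 1^p 0^p 1^p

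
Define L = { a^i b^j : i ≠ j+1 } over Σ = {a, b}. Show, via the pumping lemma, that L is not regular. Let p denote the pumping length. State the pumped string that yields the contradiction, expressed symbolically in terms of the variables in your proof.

Assume L is regular. Let p be the pumping length given by the pumping lemma.
Choose w = a^p b^{p+p!-1}. Since p ≠ (p+p!-1)+1 = p+p!, w ∈ L; and |w| ≥ p.
Write w = xyz as guaranteed by the lemma, with |xy| ≤ p and y is nonempty.
The first p characters of w are a's, so xy (and hence y) consists only of a's. Write y = a^k, 1 ≤ k ≤ p.
Since 1 ≤ k ≤ p, k divides p!; set t = 1 + p!/k. Then xy^t z has p + (p!/k)·k = p + p! copies of a. Now the a-count is p+p! and (b-count)+1 = (p+p!-1)+1 = p+p!, so i ≠ j+1 fails. So xy^t z = a^{p+p!} b^{p+p!-1} ∉ L.
Contradiction. Therefore L is not regular.

a^{p+p!} b^{p+p!-1}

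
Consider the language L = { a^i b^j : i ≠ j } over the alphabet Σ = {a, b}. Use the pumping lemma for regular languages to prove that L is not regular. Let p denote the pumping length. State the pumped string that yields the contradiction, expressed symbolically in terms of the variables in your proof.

Suppose for contradiction that L is regular, and let p be the pumping length.
Choose w = a^p b^{p+p!}. Since p ≠ p+p!, w ∈ L; and |w| ≥ p.
By the pumping lemma, w = xyz with |xy| ≤ p and |y| > 0.
The first p characters of w are a's, so xy (and hence y) consists only of a's. Write y = a^k, 1 ≤ k ≤ p.
Since 1 ≤ k ≤ p, k divides p!; set t = 1 + p!/k. Then xy^t z has p + (p!/k)·k = p + p! copies of a. Now the a-count equals the b-count, so i ≠ j fails. So xy^t z = a^{p+p!} b^{p+p!} ∉ L.
Contradiction. Therefore L is not regular.

a^{p+p!} b^{p+p!}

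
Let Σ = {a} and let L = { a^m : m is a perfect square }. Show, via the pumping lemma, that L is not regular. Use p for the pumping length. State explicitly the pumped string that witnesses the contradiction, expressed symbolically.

Assume L is regular; let p be its pumping constant.
Take w = a^{p²} ∈ L with |w| = p² ≥ p.
Write w = xyz as guaranteed by the lemma, with |xy| ≤ p and y is nonempty.
Then y = a^k for some k with 1 ≤ k ≤ p.
Pump with i = 2: xy^2z = a^{p²+k}. Since 1 ≤ k ≤ p, p² < p²+k ≤ p²+p < (p+1)², so p²+k lies strictly between consecutive squares and is not a perfect square. So xy^2z ∉ L.
This is a contradiction; hence L is not regular.

a^{p²+k}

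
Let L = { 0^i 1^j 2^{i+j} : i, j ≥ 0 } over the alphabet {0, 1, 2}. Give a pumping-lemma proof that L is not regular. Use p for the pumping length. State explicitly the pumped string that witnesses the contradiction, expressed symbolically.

0^{p+k} 1^p 2^{2p}

Suppose for contradiction that L is regular, and let p be the pumping length.
Take w = 0^p 1^p 2^{2p} ∈ L (with i=j=p, i+j=2p), |w| = 4p ≥ p.
The pumping lemma gives a decomposition w = xyz where |xy| ≤ p and |y| ≥ 1.
The first p characters of w are 0's, so xy (and hence y) consists only of 0's. Write y = 0^k, 1 ≤ k ≤ p.
Consider xy^2z = 0^{p+k} 1^p 2^{2p}. Now the 0- and 1-counts sum to 2p+k, but the 2-count is 2p ≠ 2p+k. So xy^2z ∉ L.
This is a contradiction; hence L is not regular.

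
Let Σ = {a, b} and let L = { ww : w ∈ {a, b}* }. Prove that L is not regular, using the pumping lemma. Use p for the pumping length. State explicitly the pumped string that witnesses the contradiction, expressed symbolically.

Assume L is regular. Let p be the pumping length given by the pumping lemma.
Take w = a^p b^p a^p b^p = uu where u = a^pb^p; then w ∈ L and |w| = 4p ≥ p.
By the pumping lemma, w = xyz with |xy| ≤ p and |y| ≥ 1.
Because |xy| ≤ p and w begins with p copies of a, we have y = a^k with 1 ≤ k ≤ p.
Pump with i = 2: xy^2z = a^{p+k} b^p a^p b^p, of length 4p+k. Suppose this equals vv. The string starts with a and ends with b, so v does too; thus the boundary between the two copies of v is a b→a transition. There is exactly one such transition, at position 2p+k, so |v| = 2p+k and |vv| = 4p+2k ≠ 4p+k since k ≥ 1. So xy^2z ∉ L.
This contradicts the pumping lemma, so L is not regular.

a^{p+k} b^p a^p b^p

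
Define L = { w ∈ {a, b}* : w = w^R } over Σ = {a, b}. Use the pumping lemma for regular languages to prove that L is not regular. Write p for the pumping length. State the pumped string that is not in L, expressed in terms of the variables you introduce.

a^{p+k} b a^p

Toward a contradiction, assume L is regular with pumping length p.
Take w = a^p b a^p, a palindrome of length 2p+1 ≥ p.
The pumping lemma gives a decomposition w = xyz where |xy| ≤ p and |y| ≥ 1.
Since the first p symbols of w are all a's and |xy| ≤ p, y lies entirely in the leading a-block: y = a^k for some k with 1 ≤ k ≤ p.
Pump with i = 2: xy^2z = a^{p+k} b a^p. Its reverse is a^p b a^{p+k}, which differs from xy^2z since k ≥ 1. So xy^2z is not a palindrome and xy^2z ∉ L.
This contradicts the pumping lemma, so L is not regular.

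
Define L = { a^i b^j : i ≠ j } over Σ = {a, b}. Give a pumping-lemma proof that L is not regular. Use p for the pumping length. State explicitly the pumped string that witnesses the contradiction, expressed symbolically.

a^{p+p!} b^{p+p!}

Suppose for contradiction that L is regular, and let p be the pumping length.
Choose w = a^p b^{p+p!}. Since p ≠ p+p!, w ∈ L; and |w| ≥ p.
The pumping lemma gives a decomposition w = xyz where |xy| ≤ p and y is nonempty.
Since the first p symbols of w are all a's and |xy| ≤ p, y lies entirely in the leading a-block: y = a^k for some k with 1 ≤ k ≤ p.
Since 1 ≤ k ≤ p, k divides p!; set t = 1 + p!/k. Then xy^t z has p + (p!/k)·k = p + p! copies of a. Now the a-count equals the b-count, so i ≠ j fails. So xy^t z = a^{p+p!} b^{p+p!} ∉ L.
Contradiction. Therefore L is not regular.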